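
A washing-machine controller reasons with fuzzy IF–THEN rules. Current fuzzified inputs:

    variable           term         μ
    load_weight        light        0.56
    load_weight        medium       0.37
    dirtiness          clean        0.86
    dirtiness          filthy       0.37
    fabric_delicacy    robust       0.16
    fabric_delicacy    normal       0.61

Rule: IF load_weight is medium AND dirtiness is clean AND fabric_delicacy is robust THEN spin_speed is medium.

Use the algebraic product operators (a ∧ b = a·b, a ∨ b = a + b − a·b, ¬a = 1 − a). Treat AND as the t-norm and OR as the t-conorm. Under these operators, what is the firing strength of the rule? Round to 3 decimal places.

firing strength: medium=0.37, clean=0.86, robust=0.16; AND[a·b] → w = 0.0509

0.051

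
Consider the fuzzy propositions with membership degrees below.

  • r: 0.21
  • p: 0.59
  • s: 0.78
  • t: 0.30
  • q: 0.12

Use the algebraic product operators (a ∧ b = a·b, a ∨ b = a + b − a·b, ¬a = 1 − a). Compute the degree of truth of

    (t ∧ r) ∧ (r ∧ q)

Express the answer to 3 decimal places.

0.002

t ∧ r = a·b on (0.3000, 0.2100) = 0.0630
r ∧ q = a·b on (0.2100, 0.1200) = 0.0252
(t ∧ r) ∧ (r ∧ q) = a·b on (0.0630, 0.0252) = 0.0016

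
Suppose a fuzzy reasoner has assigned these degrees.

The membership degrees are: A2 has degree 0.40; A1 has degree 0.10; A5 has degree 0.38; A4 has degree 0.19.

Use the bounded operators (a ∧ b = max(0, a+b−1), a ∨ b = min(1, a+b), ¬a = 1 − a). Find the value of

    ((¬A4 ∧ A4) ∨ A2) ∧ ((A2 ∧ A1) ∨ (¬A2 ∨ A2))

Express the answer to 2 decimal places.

¬A4 = 1 − 0.19 = 0.81
¬A4 ∧ A4 = max(0, a+b−1) on (0.81, 0.19) = 0.00
(¬A4 ∧ A4) ∨ A2 = min(1, a+b) on (0.00, 0.40) = 0.40
A2 ∧ A1 = max(0, a+b−1) on (0.40, 0.10) = 0.00
¬A2 = 1 − 0.40 = 0.60
¬A2 ∨ A2 = min(1, a+b) on (0.60, 0.40) = 1.00
(A2 ∧ A1) ∨ (¬A2 ∨ A2) = min(1, a+b) on (0.00, 1.00) = 1.00
((¬A4 ∧ A4) ∨ A2) ∧ ((A2 ∧ A1) ∨ (¬A2 ∨ A2)) = max(0, a+b−1) on (0.40, 1.00) = 0.40

0.40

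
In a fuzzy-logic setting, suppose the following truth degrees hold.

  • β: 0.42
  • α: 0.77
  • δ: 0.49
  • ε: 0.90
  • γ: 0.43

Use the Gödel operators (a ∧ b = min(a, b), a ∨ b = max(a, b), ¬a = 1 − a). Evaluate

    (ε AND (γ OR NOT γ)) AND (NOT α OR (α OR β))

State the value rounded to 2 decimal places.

NOT γ = 1 − 0.43 = 0.57
γ OR NOT γ = max(a, b) on (0.43, 0.57) = 0.57
ε AND (γ OR NOT γ) = min(a, b) on (0.90, 0.57) = 0.57
NOT α = 1 − 0.77 = 0.23
α OR β = max(a, b) on (0.77, 0.42) = 0.77
NOT α OR (α OR β) = max(a, b) on (0.23, 0.77) = 0.77
(ε AND (γ OR NOT γ)) AND (NOT α OR (α OR β)) = min(a, b) on (0.57, 0.77) = 0.57

0.57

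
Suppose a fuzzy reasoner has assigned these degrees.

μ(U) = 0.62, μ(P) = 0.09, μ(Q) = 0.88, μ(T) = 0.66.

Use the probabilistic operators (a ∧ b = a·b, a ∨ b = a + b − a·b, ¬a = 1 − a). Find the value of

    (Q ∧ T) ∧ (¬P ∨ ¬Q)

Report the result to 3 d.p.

0.535

Q ∧ T = a·b on (0.8800, 0.6600) = 0.5808
¬P = 1 − 0.0900 = 0.9100
¬Q = 1 − 0.8800 = 0.1200
¬P ∨ ¬Q = a + b − a·b on (0.9100, 0.1200) = 0.9208
(Q ∧ T) ∧ (¬P ∨ ¬Q) = a·b on (0.5808, 0.9208) = 0.5348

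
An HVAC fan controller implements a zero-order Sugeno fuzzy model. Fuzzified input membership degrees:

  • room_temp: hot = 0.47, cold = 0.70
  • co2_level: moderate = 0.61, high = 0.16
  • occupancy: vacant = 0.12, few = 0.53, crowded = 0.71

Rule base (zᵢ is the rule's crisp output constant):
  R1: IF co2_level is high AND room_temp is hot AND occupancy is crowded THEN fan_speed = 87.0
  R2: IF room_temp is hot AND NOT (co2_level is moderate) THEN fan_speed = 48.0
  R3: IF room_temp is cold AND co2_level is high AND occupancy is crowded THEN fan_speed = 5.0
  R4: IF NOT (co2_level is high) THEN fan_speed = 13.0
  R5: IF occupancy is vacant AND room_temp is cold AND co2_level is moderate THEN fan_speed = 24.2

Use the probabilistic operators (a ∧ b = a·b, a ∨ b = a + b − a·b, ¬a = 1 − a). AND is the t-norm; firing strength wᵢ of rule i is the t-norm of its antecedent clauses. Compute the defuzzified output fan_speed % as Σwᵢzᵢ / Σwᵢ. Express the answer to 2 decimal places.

21.53

R1 (z=87.0): high=0.16, hot=0.47, crowded=0.71; AND[a·b] → w = 0.0534
R2 (z=48.0): hot=0.47, ¬moderate=1−0.61=0.39; AND[a·b] → w = 0.1833
R3 (z=5.0): cold=0.70, high=0.16, crowded=0.71; AND[a·b] → w = 0.0795
R4 (z=13.0): ¬high=1−0.16=0.84 → w = 0.8400
R5 (z=24.2): vacant=0.12, cold=0.70, moderate=0.61; AND[a·b] → w = 0.0512
Weighted average = (0.0534·87.0 + 0.1833·48.0 + 0.0795·5.0 + 0.8400·13.0 + 0.0512·24.2) / (0.0534 + 0.1833 + 0.0795 + 0.8400 + 0.0512)
  = 26.0011 / 1.2075 = 21.53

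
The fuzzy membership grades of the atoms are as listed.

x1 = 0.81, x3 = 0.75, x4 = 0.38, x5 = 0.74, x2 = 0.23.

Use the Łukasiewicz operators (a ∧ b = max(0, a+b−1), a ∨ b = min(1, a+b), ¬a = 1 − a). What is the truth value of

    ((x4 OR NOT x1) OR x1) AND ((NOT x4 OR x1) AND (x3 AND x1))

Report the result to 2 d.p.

NOT x1 = 1 − 0.81 = 0.19
x4 OR NOT x1 = min(1, a+b) on (0.38, 0.19) = 0.57
(x4 OR NOT x1) OR x1 = min(1, a+b) on (0.57, 0.81) = 1.00
NOT x4 = 1 − 0.38 = 0.62
NOT x4 OR x1 = min(1, a+b) on (0.62, 0.81) = 1.00
x3 AND x1 = max(0, a+b−1) on (0.75, 0.81) = 0.56
(NOT x4 OR x1) AND (x3 AND x1) = max(0, a+b−1) on (1.00, 0.56) = 0.56
((x4 OR NOT x1) OR x1) AND ((NOT x4 OR x1) AND (x3 AND x1)) = max(0, a+b−1) on (1.00, 0.56) = 0.56

0.56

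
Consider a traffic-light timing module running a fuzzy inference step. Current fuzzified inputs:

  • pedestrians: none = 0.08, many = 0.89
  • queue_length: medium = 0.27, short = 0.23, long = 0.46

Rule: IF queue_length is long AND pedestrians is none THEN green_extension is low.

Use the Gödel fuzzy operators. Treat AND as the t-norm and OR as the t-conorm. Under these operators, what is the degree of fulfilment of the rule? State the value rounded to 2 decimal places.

0.08

firing strength: long=0.46, none=0.08; AND[min(a, b)] → w = 0.08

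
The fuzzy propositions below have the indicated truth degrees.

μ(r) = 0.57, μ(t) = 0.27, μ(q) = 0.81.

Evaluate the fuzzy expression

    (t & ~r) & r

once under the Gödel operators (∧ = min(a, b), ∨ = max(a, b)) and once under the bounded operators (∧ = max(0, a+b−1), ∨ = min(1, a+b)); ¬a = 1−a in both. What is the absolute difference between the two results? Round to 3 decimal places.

Under Gödel:
  ~r = 1 − 0.57 = 0.43
  t & ~r = min(a, b) on (0.27, 0.43) = 0.27
  (t & ~r) & r = min(a, b) on (0.27, 0.57) = 0.27
  → value = 0.2700
Under bounded:
  ~r = 1 − 0.57 = 0.43
  t & ~r = max(0, a+b−1) on (0.27, 0.43) = 0.00
  (t & ~r) & r = max(0, a+b−1) on (0.00, 0.57) = 0.00
  → value = 0.0000
|0.2700 − 0.0000| = 0.270

0.270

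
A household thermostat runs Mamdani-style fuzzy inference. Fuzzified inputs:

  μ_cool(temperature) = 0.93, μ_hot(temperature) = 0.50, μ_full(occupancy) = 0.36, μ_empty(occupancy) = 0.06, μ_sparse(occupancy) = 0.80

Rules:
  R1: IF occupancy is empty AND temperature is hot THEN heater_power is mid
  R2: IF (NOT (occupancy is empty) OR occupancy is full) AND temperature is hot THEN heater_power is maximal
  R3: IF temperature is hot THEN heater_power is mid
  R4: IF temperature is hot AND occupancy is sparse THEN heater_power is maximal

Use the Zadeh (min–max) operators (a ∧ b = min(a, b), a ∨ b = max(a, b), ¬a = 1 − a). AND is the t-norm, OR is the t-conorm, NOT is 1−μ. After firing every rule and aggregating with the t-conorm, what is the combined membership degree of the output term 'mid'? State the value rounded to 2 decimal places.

0.50

R1: empty=0.06, hot=0.50; AND[min(a, b)] → w = 0.06
R2: (¬empty=1−0.06=0.94 OR full=0.36) = 0.94; AND[min(a, b)] with hot=0.50 → w = 0.50
R3: hot=0.50 → w = 0.50
R4: hot=0.50, sparse=0.80; AND[min(a, b)] → w = 0.50
Rules with consequent 'mid': {R1, R3} → strengths 0.06, 0.50
Aggregate via t-conorm [max(a, b)]: 0.50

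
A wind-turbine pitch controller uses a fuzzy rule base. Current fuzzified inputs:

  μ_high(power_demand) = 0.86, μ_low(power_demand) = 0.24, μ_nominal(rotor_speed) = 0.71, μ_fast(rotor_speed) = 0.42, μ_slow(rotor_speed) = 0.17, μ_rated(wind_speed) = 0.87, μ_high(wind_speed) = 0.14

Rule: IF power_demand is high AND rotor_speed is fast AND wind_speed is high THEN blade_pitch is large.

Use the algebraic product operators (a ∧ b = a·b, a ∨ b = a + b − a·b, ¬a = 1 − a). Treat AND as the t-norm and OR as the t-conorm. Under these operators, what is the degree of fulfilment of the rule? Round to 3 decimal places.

firing strength: high=0.86, fast=0.42, high=0.14; AND[a·b] → w = 0.0506

0.051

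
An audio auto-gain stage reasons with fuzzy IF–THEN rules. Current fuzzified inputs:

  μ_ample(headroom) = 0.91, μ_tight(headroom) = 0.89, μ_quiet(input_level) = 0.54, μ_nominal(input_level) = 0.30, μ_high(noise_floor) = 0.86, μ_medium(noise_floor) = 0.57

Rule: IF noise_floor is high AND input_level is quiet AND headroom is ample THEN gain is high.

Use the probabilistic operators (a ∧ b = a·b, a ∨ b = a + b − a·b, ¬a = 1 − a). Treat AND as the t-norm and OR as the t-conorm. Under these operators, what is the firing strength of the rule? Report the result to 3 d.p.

firing strength: high=0.86, quiet=0.54, ample=0.91; AND[a·b] → w = 0.4226

0.423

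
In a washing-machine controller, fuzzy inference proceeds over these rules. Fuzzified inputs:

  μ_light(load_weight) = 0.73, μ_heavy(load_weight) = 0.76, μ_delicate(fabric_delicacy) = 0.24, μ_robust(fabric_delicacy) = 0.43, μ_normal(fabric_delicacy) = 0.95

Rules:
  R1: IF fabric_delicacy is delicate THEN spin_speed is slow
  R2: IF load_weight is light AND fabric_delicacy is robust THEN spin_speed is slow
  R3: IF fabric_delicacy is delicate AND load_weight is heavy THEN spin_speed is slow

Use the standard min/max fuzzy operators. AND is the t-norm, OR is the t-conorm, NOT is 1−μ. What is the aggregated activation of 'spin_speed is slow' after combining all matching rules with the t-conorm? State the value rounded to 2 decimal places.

0.43

R1: delicate=0.24 → w = 0.24
R2: light=0.73, robust=0.43; AND[min(a, b)] → w = 0.43
R3: delicate=0.24, heavy=0.76; AND[min(a, b)] → w = 0.24
Rules with consequent 'slow': {R1, R2, R3} → strengths 0.24, 0.43, 0.24
Aggregate via t-conorm [max(a, b)]: 0.43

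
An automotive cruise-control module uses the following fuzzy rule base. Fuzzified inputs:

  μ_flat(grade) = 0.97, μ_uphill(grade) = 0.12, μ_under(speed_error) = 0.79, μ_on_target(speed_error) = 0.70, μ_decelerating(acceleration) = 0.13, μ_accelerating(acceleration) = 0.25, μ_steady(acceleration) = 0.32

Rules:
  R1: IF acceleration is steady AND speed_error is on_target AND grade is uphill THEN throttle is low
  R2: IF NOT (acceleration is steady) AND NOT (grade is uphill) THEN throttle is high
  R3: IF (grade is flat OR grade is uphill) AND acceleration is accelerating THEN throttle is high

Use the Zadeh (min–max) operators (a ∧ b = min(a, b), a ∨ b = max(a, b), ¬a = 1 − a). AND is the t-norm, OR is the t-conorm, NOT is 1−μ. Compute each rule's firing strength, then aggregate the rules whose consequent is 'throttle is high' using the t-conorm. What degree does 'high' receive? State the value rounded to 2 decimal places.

0.68

R1: steady=0.32, on_target=0.70, uphill=0.12; AND[min(a, b)] → w = 0.12
R2: ¬steady=1−0.32=0.68, ¬uphill=1−0.12=0.88; AND[min(a, b)] → w = 0.68
R3: (flat=0.97 OR uphill=0.12) = 0.97; AND[min(a, b)] with accelerating=0.25 → w = 0.25
Rules with consequent 'high': {R2, R3} → strengths 0.68, 0.25
Aggregate via t-conorm [max(a, b)]: 0.68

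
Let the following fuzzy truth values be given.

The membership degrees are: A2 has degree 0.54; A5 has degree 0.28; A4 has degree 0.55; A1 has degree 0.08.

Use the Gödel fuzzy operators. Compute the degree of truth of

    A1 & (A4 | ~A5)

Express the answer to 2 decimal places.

~A5 = 1 − 0.28 = 0.72
A4 | ~A5 = max(a, b) on (0.55, 0.72) = 0.72
A1 & (A4 | ~A5) = min(a, b) on (0.08, 0.72) = 0.08

0.08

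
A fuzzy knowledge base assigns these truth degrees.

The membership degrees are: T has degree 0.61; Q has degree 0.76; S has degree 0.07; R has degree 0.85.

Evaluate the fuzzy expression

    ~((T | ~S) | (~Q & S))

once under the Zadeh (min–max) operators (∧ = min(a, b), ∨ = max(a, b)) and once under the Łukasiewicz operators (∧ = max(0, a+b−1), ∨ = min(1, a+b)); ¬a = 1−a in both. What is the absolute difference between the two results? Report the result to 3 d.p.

0.070

Under Zadeh (min–max):
  ~S = 1 − 0.07 = 0.93
  T | ~S = max(a, b) on (0.61, 0.93) = 0.93
  ~Q = 1 − 0.76 = 0.24
  ~Q & S = min(a, b) on (0.24, 0.07) = 0.07
  (T | ~S) | (~Q & S) = max(a, b) on (0.93, 0.07) = 0.93
  ~((T | ~S) | (~Q & S)) = 1 − 0.93 = 0.07
  → value = 0.0700
Under Łukasiewicz:
  ~S = 1 − 0.07 = 0.93
  T | ~S = min(1, a+b) on (0.61, 0.93) = 1.00
  ~Q = 1 − 0.76 = 0.24
  ~Q & S = max(0, a+b−1) on (0.24, 0.07) = 0.00
  (T | ~S) | (~Q & S) = min(1, a+b) on (1.00, 0.00) = 1.00
  ~((T | ~S) | (~Q & S)) = 1 − 1.00 = 0.00
  → value = 0.0000
|0.0700 − 0.0000| = 0.070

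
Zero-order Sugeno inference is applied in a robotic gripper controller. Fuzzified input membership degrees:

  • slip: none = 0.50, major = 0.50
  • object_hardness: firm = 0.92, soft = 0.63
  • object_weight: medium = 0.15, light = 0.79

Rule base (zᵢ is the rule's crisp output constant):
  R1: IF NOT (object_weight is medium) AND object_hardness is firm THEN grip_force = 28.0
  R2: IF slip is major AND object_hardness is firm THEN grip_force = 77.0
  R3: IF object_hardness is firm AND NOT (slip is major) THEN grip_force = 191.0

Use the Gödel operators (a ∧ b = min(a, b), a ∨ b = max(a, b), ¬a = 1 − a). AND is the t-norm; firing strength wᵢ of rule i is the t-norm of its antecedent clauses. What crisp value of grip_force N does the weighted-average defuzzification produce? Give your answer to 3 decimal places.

R1 (z=28.0): ¬medium=1−0.15=0.85, firm=0.92; AND[min(a, b)] → w = 0.85
R2 (z=77.0): major=0.50, firm=0.92; AND[min(a, b)] → w = 0.50
R3 (z=191.0): firm=0.92, ¬major=1−0.50=0.50; AND[min(a, b)] → w = 0.50
Weighted average = (0.85·28.0 + 0.50·77.0 + 0.50·191.0) / (0.85 + 0.50 + 0.50)
  = 157.8000 / 1.8500 = 85.297

85.297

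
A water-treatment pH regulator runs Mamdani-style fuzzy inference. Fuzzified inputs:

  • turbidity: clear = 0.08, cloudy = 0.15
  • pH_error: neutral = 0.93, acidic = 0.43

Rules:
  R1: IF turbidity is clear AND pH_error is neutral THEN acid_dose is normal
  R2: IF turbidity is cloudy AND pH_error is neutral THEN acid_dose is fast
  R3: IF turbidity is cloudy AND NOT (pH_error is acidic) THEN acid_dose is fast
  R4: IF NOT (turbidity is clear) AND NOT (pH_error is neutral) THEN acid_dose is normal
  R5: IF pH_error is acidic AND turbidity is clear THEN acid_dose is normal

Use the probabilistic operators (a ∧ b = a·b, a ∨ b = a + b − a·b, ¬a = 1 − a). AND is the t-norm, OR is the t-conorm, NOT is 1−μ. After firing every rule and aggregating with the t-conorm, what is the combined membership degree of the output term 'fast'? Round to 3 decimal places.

R1: clear=0.08, neutral=0.93; AND[a·b] → w = 0.0744
R2: cloudy=0.15, neutral=0.93; AND[a·b] → w = 0.1395
R3: cloudy=0.15, ¬acidic=1−0.43=0.57; AND[a·b] → w = 0.0855
R4: ¬clear=1−0.08=0.92, ¬neutral=1−0.93=0.07; AND[a·b] → w = 0.0644
R5: acidic=0.43, clear=0.08; AND[a·b] → w = 0.0344
Rules with consequent 'fast': {R2, R3} → strengths 0.1395, 0.0855
Aggregate via t-conorm [a + b − a·b]: 0.2131

0.213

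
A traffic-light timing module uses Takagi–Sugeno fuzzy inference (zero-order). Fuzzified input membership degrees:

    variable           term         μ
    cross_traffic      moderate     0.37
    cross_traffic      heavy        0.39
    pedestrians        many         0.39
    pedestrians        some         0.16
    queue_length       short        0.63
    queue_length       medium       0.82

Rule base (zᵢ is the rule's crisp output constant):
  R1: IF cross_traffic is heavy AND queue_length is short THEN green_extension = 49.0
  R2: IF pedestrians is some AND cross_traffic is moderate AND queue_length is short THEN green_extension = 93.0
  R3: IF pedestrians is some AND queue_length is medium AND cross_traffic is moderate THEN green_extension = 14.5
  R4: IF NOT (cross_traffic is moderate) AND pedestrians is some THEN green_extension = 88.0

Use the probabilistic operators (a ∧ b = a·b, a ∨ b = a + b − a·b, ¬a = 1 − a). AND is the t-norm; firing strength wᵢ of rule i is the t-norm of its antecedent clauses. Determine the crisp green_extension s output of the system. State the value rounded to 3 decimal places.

R1 (z=49.0): heavy=0.39, short=0.63; AND[a·b] → w = 0.2457
R2 (z=93.0): some=0.16, moderate=0.37, short=0.63; AND[a·b] → w = 0.0373
R3 (z=14.5): some=0.16, medium=0.82, moderate=0.37; AND[a·b] → w = 0.0485
R4 (z=88.0): ¬moderate=1−0.37=0.63, some=0.16; AND[a·b] → w = 0.1008
Weighted average = (0.2457·49.0 + 0.0373·93.0 + 0.0485·14.5 + 0.1008·88.0) / (0.2457 + 0.0373 + 0.0485 + 0.1008)
  = 25.0821 / 0.4323 = 58.015

58.015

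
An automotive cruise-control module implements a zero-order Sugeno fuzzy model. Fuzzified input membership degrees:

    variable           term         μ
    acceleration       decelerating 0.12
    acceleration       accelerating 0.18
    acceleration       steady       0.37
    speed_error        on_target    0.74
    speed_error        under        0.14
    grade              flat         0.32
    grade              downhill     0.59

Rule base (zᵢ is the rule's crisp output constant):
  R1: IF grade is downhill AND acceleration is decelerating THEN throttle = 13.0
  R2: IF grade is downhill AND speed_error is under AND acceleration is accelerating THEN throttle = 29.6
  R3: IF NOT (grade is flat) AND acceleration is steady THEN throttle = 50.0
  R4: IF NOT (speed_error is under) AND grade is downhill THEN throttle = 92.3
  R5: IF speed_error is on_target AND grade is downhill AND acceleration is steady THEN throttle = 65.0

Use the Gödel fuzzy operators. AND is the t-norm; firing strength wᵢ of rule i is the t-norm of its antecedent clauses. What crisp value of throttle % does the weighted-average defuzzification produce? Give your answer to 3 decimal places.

R1 (z=13.0): downhill=0.59, decelerating=0.12; AND[min(a, b)] → w = 0.12
R2 (z=29.6): downhill=0.59, under=0.14, accelerating=0.18; AND[min(a, b)] → w = 0.14
R3 (z=50.0): ¬flat=1−0.32=0.68, steady=0.37; AND[min(a, b)] → w = 0.37
R4 (z=92.3): ¬under=1−0.14=0.86, downhill=0.59; AND[min(a, b)] → w = 0.59
R5 (z=65.0): on_target=0.74, downhill=0.59, steady=0.37; AND[min(a, b)] → w = 0.37
Weighted average = (0.12·13.0 + 0.14·29.6 + 0.37·50.0 + 0.59·92.3 + 0.37·65.0) / (0.12 + 0.14 + 0.37 + 0.59 + 0.37)
  = 102.7110 / 1.5900 = 64.598

64.598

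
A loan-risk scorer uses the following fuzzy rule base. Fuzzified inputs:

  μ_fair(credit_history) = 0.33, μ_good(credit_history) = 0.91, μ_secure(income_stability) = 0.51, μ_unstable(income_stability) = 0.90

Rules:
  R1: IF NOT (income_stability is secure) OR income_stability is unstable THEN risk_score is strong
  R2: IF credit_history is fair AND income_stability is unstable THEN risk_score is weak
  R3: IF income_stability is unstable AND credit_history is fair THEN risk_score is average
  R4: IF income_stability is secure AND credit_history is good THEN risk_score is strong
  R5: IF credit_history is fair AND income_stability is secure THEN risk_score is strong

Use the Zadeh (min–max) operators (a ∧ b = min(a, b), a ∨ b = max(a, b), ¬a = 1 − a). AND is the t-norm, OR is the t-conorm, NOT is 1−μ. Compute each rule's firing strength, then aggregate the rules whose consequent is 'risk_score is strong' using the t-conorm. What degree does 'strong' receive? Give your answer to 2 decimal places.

R1: ¬secure=1−0.51=0.49, unstable=0.90; OR[max(a, b)] → w = 0.90
R2: fair=0.33, unstable=0.90; AND[min(a, b)] → w = 0.33
R3: unstable=0.90, fair=0.33; AND[min(a, b)] → w = 0.33
R4: secure=0.51, good=0.91; AND[min(a, b)] → w = 0.51
R5: fair=0.33, secure=0.51; AND[min(a, b)] → w = 0.33
Rules with consequent 'strong': {R1, R4, R5} → strengths 0.90, 0.51, 0.33
Aggregate via t-conorm [max(a, b)]: 0.90

0.90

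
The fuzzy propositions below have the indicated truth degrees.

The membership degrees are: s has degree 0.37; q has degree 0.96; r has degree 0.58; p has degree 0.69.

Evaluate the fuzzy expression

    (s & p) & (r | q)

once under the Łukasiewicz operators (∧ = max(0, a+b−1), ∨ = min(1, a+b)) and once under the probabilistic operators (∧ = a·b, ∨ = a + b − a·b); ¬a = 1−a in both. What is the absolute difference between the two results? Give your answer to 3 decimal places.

0.191

Under Łukasiewicz:
  s & p = max(0, a+b−1) on (0.37, 0.69) = 0.06
  r | q = min(1, a+b) on (0.58, 0.96) = 1.00
  (s & p) & (r | q) = max(0, a+b−1) on (0.06, 1.00) = 0.06
  → value = 0.0600
Under probabilistic:
  s & p = a·b on (0.3700, 0.6900) = 0.2553
  r | q = a + b − a·b on (0.5800, 0.9600) = 0.9832
  (s & p) & (r | q) = a·b on (0.2553, 0.9832) = 0.2510
  → value = 0.2510
|0.0600 − 0.2510| = 0.191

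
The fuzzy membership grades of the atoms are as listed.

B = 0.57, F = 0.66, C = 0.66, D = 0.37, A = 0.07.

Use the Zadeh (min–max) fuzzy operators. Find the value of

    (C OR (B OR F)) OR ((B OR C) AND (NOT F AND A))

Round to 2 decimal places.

0.66

B OR F = max(a, b) on (0.57, 0.66) = 0.66
C OR (B OR F) = max(a, b) on (0.66, 0.66) = 0.66
B OR C = max(a, b) on (0.57, 0.66) = 0.66
NOT F = 1 − 0.66 = 0.34
NOT F AND A = min(a, b) on (0.34, 0.07) = 0.07
(B OR C) AND (NOT F AND A) = min(a, b) on (0.66, 0.07) = 0.07
(C OR (B OR F)) OR ((B OR C) AND (NOT F AND A)) = max(a, b) on (0.66, 0.07) = 0.66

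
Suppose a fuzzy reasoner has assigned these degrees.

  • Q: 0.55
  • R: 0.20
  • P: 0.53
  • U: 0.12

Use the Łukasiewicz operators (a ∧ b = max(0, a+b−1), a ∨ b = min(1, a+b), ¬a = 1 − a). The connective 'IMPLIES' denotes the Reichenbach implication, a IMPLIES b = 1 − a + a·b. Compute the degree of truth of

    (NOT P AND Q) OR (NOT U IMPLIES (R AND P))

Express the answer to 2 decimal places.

NOT P = 1 − 0.53 = 0.47
NOT P AND Q = max(0, a+b−1) on (0.47, 0.55) = 0.02
NOT U = 1 − 0.12 = 0.88
R AND P = max(0, a+b−1) on (0.20, 0.53) = 0.00
NOT U IMPLIES (R AND P)  [Reichenbach: 1 − a + a·b] with a=0.88, b=0.00 → 0.12
(NOT P AND Q) OR (NOT U IMPLIES (R AND P)) = min(1, a+b) on (0.02, 0.12) = 0.14

0.14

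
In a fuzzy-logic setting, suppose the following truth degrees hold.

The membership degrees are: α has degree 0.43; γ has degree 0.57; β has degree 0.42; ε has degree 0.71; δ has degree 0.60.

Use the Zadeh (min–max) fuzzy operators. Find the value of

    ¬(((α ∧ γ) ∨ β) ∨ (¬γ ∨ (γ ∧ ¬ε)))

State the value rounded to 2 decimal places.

α ∧ γ = min(a, b) on (0.43, 0.57) = 0.43
(α ∧ γ) ∨ β = max(a, b) on (0.43, 0.42) = 0.43
¬γ = 1 − 0.57 = 0.43
¬ε = 1 − 0.71 = 0.29
γ ∧ ¬ε = min(a, b) on (0.57, 0.29) = 0.29
¬γ ∨ (γ ∧ ¬ε) = max(a, b) on (0.43, 0.29) = 0.43
((α ∧ γ) ∨ β) ∨ (¬γ ∨ (γ ∧ ¬ε)) = max(a, b) on (0.43, 0.43) = 0.43
¬(((α ∧ γ) ∨ β) ∨ (¬γ ∨ (γ ∧ ¬ε))) = 1 − 0.43 = 0.57

0.57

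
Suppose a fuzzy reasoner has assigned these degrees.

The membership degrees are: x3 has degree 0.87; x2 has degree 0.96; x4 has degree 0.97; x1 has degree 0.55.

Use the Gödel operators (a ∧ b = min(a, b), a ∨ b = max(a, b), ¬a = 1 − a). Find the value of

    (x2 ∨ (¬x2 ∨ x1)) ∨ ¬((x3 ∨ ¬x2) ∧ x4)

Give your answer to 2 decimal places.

¬x2 = 1 − 0.96 = 0.04
¬x2 ∨ x1 = max(a, b) on (0.04, 0.55) = 0.55
x2 ∨ (¬x2 ∨ x1) = max(a, b) on (0.96, 0.55) = 0.96
¬x2 = 1 − 0.96 = 0.04
x3 ∨ ¬x2 = max(a, b) on (0.87, 0.04) = 0.87
(x3 ∨ ¬x2) ∧ x4 = min(a, b) on (0.87, 0.97) = 0.87
¬((x3 ∨ ¬x2) ∧ x4) = 1 − 0.87 = 0.13
(x2 ∨ (¬x2 ∨ x1)) ∨ ¬((x3 ∨ ¬x2) ∧ x4) = max(a, b) on (0.96, 0.13) = 0.96

0.96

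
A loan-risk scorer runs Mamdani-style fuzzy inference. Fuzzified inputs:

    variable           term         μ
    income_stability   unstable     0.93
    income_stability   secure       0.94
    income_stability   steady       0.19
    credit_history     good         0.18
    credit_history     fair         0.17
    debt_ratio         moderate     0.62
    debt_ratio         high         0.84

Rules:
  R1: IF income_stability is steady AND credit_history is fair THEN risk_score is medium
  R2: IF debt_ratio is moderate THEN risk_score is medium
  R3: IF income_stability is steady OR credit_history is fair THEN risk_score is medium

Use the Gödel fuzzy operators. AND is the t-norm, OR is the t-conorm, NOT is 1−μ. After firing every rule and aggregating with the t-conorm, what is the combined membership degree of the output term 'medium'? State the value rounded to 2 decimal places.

0.62

R1: steady=0.19, fair=0.17; AND[min(a, b)] → w = 0.17
R2: moderate=0.62 → w = 0.62
R3: steady=0.19, fair=0.17; OR[max(a, b)] → w = 0.19
Rules with consequent 'medium': {R1, R2, R3} → strengths 0.17, 0.62, 0.19
Aggregate via t-conorm [max(a, b)]: 0.62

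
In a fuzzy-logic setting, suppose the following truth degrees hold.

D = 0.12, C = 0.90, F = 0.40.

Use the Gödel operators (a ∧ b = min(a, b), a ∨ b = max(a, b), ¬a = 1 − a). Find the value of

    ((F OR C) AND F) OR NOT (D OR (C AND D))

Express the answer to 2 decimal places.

0.88

F OR C = max(a, b) on (0.40, 0.90) = 0.90
(F OR C) AND F = min(a, b) on (0.90, 0.40) = 0.40
C AND D = min(a, b) on (0.90, 0.12) = 0.12
D OR (C AND D) = max(a, b) on (0.12, 0.12) = 0.12
NOT (D OR (C AND D)) = 1 − 0.12 = 0.88
((F OR C) AND F) OR NOT (D OR (C AND D)) = max(a, b) on (0.40, 0.88) = 0.88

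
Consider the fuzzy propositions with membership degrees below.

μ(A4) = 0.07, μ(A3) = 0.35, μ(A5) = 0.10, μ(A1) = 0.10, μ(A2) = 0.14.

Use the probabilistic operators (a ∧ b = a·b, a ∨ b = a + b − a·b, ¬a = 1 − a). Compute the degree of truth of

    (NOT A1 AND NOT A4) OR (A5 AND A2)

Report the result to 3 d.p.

NOT A1 = 1 − 0.1000 = 0.9000
NOT A4 = 1 − 0.0700 = 0.9300
NOT A1 AND NOT A4 = a·b on (0.9000, 0.9300) = 0.8370
A5 AND A2 = a·b on (0.1000, 0.1400) = 0.0140
(NOT A1 AND NOT A4) OR (A5 AND A2) = a + b − a·b on (0.8370, 0.0140) = 0.8393

0.839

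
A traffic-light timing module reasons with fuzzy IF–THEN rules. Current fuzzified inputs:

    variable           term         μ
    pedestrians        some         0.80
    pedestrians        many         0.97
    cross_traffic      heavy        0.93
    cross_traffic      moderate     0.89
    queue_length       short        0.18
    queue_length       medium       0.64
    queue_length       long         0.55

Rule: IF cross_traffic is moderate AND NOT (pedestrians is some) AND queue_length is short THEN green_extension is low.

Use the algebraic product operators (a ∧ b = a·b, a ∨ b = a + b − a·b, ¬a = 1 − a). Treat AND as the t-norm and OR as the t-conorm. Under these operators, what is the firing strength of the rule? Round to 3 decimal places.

firing strength: moderate=0.89, ¬some=1−0.80=0.20, short=0.18; AND[a·b] → w = 0.0320

0.032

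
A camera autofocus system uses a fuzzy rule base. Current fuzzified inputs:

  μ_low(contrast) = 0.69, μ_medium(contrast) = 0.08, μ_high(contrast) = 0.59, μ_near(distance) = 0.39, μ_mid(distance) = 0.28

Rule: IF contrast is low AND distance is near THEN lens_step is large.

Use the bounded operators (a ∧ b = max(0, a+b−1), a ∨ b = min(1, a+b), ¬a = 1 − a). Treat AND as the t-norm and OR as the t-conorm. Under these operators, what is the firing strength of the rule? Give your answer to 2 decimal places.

firing strength: low=0.69, near=0.39; AND[max(0, a+b−1)] → w = 0.08

0.08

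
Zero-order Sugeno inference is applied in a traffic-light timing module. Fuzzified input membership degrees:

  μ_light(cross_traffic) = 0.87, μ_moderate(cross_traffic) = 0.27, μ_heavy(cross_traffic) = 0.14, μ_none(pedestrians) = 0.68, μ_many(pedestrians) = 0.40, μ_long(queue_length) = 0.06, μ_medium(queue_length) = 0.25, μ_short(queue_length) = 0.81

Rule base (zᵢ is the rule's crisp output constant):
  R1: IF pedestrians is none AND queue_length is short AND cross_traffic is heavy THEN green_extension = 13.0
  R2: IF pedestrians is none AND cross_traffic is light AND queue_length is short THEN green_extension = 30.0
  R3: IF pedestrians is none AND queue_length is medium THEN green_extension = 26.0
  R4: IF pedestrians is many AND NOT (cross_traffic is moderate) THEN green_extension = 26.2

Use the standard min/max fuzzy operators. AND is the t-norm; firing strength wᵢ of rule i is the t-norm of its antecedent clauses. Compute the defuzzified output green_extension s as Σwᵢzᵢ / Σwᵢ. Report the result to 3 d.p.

R1 (z=13.0): none=0.68, short=0.81, heavy=0.14; AND[min(a, b)] → w = 0.14
R2 (z=30.0): none=0.68, light=0.87, short=0.81; AND[min(a, b)] → w = 0.68
R3 (z=26.0): none=0.68, medium=0.25; AND[min(a, b)] → w = 0.25
R4 (z=26.2): many=0.40, ¬moderate=1−0.27=0.73; AND[min(a, b)] → w = 0.40
Weighted average = (0.14·13.0 + 0.68·30.0 + 0.25·26.0 + 0.40·26.2) / (0.14 + 0.68 + 0.25 + 0.40)
  = 39.2000 / 1.4700 = 26.667

26.667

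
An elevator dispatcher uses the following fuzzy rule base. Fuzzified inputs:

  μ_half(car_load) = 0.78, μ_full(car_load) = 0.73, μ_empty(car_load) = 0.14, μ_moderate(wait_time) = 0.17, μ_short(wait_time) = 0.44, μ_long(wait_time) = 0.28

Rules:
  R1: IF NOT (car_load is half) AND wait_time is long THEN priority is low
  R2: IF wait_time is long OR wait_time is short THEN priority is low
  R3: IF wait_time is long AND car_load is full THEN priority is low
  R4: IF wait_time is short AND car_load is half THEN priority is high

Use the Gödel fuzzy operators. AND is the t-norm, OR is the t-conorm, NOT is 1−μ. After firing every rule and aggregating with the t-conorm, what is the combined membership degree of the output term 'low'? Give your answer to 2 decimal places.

R1: ¬half=1−0.78=0.22, long=0.28; AND[min(a, b)] → w = 0.22
R2: long=0.28, short=0.44; OR[max(a, b)] → w = 0.44
R3: long=0.28, full=0.73; AND[min(a, b)] → w = 0.28
R4: short=0.44, half=0.78; AND[min(a, b)] → w = 0.44
Rules with consequent 'low': {R1, R2, R3} → strengths 0.22, 0.44, 0.28
Aggregate via t-conorm [max(a, b)]: 0.44

0.44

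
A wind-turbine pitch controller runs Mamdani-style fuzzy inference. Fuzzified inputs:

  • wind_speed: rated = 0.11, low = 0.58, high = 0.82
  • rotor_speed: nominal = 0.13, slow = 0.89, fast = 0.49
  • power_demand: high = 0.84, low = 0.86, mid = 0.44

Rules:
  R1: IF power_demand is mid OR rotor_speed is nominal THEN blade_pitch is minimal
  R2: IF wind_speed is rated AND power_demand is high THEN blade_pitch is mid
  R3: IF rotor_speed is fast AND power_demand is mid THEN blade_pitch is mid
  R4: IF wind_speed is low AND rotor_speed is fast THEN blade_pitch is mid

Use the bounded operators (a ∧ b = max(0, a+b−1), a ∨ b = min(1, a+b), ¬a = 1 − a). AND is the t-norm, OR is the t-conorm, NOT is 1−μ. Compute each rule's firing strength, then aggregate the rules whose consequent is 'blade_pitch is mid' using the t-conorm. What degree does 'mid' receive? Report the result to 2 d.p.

R1: mid=0.44, nominal=0.13; OR[min(1, a+b)] → w = 0.57
R2: rated=0.11, high=0.84; AND[max(0, a+b−1)] → w = 0.00
R3: fast=0.49, mid=0.44; AND[max(0, a+b−1)] → w = 0.00
R4: low=0.58, fast=0.49; AND[max(0, a+b−1)] → w = 0.07
Rules with consequent 'mid': {R2, R3, R4} → strengths 0.00, 0.00, 0.07
Aggregate via t-conorm [min(1, a+b)]: 0.07

0.07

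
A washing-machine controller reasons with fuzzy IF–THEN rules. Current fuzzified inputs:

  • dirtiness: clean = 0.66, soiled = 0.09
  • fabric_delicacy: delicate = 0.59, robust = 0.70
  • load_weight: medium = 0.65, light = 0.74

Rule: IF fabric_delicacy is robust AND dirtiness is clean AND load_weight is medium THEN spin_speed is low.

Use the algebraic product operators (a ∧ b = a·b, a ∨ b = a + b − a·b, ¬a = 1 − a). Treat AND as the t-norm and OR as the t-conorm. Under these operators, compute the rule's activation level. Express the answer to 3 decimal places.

firing strength: robust=0.70, clean=0.66, medium=0.65; AND[a·b] → w = 0.3003

0.300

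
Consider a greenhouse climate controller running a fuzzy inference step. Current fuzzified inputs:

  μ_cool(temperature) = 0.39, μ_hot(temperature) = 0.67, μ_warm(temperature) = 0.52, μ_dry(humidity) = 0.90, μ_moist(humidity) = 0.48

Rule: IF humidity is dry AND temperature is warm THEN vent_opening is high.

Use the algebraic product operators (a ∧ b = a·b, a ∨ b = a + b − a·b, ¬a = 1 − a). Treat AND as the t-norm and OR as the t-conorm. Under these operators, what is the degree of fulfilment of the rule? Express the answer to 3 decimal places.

firing strength: dry=0.90, warm=0.52; AND[a·b] → w = 0.4680

0.468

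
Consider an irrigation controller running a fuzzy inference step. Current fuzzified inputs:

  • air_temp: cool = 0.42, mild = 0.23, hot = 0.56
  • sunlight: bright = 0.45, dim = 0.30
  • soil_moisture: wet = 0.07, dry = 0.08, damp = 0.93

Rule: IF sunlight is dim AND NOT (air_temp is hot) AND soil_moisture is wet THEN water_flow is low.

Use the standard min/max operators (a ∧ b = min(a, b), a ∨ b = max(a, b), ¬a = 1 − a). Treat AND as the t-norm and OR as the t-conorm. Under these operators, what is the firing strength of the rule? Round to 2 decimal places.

0.07

firing strength: dim=0.30, ¬hot=1−0.56=0.44, wet=0.07; AND[min(a, b)] → w = 0.07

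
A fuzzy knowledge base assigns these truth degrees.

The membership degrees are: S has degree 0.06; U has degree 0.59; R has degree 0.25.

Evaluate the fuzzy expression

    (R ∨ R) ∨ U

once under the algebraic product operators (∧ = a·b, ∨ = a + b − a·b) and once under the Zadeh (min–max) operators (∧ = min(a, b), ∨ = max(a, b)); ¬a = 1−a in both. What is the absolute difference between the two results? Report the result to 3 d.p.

0.179

Under algebraic product:
  R ∨ R = a + b − a·b on (0.2500, 0.2500) = 0.4375
  (R ∨ R) ∨ U = a + b − a·b on (0.4375, 0.5900) = 0.7694
  → value = 0.7694
Under Zadeh (min–max):
  R ∨ R = max(a, b) on (0.25, 0.25) = 0.25
  (R ∨ R) ∨ U = max(a, b) on (0.25, 0.59) = 0.59
  → value = 0.5900
|0.7694 − 0.5900| = 0.179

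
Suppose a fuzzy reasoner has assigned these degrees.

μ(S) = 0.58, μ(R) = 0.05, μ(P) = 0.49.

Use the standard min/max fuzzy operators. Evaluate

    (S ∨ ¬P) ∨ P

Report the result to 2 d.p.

0.58

¬P = 1 − 0.49 = 0.51
S ∨ ¬P = max(a, b) on (0.58, 0.51) = 0.58
(S ∨ ¬P) ∨ P = max(a, b) on (0.58, 0.49) = 0.58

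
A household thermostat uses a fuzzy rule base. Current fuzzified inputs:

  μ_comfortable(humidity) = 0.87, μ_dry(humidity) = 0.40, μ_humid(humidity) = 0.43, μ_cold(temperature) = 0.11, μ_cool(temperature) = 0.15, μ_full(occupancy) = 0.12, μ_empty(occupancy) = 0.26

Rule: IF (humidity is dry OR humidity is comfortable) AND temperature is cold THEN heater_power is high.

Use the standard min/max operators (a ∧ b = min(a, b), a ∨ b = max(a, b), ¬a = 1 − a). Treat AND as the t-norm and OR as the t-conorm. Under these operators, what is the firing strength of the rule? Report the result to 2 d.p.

firing strength: (dry=0.40 OR comfortable=0.87) = 0.87; AND[min(a, b)] with cold=0.11 → w = 0.11

0.11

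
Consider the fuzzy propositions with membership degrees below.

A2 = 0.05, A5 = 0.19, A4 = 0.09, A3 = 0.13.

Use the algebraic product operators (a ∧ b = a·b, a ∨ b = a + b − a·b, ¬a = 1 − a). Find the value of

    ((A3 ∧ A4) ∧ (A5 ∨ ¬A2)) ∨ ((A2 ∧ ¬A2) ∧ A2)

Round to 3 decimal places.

0.014

A3 ∧ A4 = a·b on (0.1300, 0.0900) = 0.0117
¬A2 = 1 − 0.0500 = 0.9500
A5 ∨ ¬A2 = a + b − a·b on (0.1900, 0.9500) = 0.9595
(A3 ∧ A4) ∧ (A5 ∨ ¬A2) = a·b on (0.0117, 0.9595) = 0.0112
¬A2 = 1 − 0.0500 = 0.9500
A2 ∧ ¬A2 = a·b on (0.0500, 0.9500) = 0.0475
(A2 ∧ ¬A2) ∧ A2 = a·b on (0.0475, 0.0500) = 0.0024
((A3 ∧ A4) ∧ (A5 ∨ ¬A2)) ∨ ((A2 ∧ ¬A2) ∧ A2) = a + b − a·b on (0.0112, 0.0024) = 0.0136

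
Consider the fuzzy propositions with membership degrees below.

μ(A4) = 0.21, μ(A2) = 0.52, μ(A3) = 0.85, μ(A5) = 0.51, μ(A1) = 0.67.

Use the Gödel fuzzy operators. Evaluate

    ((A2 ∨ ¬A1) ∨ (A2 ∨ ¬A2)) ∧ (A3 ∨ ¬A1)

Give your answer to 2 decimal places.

¬A1 = 1 − 0.67 = 0.33
A2 ∨ ¬A1 = max(a, b) on (0.52, 0.33) = 0.52
¬A2 = 1 − 0.52 = 0.48
A2 ∨ ¬A2 = max(a, b) on (0.52, 0.48) = 0.52
(A2 ∨ ¬A1) ∨ (A2 ∨ ¬A2) = max(a, b) on (0.52, 0.52) = 0.52
¬A1 = 1 − 0.67 = 0.33
A3 ∨ ¬A1 = max(a, b) on (0.85, 0.33) = 0.85
((A2 ∨ ¬A1) ∨ (A2 ∨ ¬A2)) ∧ (A3 ∨ ¬A1) = min(a, b) on (0.52, 0.85) = 0.52

0.52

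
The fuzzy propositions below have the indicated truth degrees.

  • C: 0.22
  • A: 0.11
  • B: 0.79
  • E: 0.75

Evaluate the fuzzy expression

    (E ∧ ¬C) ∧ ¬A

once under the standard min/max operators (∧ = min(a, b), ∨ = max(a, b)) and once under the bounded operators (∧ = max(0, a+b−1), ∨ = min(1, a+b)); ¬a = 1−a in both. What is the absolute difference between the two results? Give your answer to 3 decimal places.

Under standard min/max:
  ¬C = 1 − 0.22 = 0.78
  E ∧ ¬C = min(a, b) on (0.75, 0.78) = 0.75
  ¬A = 1 − 0.11 = 0.89
  (E ∧ ¬C) ∧ ¬A = min(a, b) on (0.75, 0.89) = 0.75
  → value = 0.7500
Under bounded:
  ¬C = 1 − 0.22 = 0.78
  E ∧ ¬C = max(0, a+b−1) on (0.75, 0.78) = 0.53
  ¬A = 1 − 0.11 = 0.89
  (E ∧ ¬C) ∧ ¬A = max(0, a+b−1) on (0.53, 0.89) = 0.42
  → value = 0.4200
|0.7500 − 0.4200| = 0.330

0.330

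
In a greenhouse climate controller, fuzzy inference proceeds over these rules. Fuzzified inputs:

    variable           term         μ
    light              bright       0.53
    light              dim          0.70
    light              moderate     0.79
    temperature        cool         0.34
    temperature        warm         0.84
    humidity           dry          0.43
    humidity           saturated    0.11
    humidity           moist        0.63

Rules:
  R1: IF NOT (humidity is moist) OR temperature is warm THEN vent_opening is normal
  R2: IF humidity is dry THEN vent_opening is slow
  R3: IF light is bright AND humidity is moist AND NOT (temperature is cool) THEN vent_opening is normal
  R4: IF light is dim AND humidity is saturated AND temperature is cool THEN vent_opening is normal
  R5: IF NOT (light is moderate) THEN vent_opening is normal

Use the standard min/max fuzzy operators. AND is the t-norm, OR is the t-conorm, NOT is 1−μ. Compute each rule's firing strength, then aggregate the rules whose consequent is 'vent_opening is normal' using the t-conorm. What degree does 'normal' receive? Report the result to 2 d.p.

R1: ¬moist=1−0.63=0.37, warm=0.84; OR[max(a, b)] → w = 0.84
R2: dry=0.43 → w = 0.43
R3: bright=0.53, moist=0.63, ¬cool=1−0.34=0.66; AND[min(a, b)] → w = 0.53
R4: dim=0.70, saturated=0.11, cool=0.34; AND[min(a, b)] → w = 0.11
R5: ¬moderate=1−0.79=0.21 → w = 0.21
Rules with consequent 'normal': {R1, R3, R4, R5} → strengths 0.84, 0.53, 0.11, 0.21
Aggregate via t-conorm [max(a, b)]: 0.84

0.84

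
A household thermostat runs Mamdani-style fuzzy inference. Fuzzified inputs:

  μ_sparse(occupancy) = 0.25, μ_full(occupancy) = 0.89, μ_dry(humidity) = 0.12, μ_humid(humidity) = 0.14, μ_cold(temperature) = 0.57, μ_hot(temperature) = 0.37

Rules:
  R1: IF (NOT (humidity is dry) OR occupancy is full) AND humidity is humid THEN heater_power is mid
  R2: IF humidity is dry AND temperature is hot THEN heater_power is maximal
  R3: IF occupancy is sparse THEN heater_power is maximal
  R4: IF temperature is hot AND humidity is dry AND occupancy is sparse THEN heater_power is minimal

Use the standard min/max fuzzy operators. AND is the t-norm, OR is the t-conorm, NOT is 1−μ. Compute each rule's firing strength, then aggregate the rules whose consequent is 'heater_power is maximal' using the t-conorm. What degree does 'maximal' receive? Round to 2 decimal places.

0.25

R1: (¬dry=1−0.12=0.88 OR full=0.89) = 0.89; AND[min(a, b)] with humid=0.14 → w = 0.14
R2: dry=0.12, hot=0.37; AND[min(a, b)] → w = 0.12
R3: sparse=0.25 → w = 0.25
R4: hot=0.37, dry=0.12, sparse=0.25; AND[min(a, b)] → w = 0.12
Rules with consequent 'maximal': {R2, R3} → strengths 0.12, 0.25
Aggregate via t-conorm [max(a, b)]: 0.25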